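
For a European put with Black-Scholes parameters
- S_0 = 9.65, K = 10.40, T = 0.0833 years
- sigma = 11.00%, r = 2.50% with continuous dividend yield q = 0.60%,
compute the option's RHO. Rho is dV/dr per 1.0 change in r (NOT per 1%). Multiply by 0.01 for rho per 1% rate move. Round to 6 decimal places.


Answer: Rho = -0.855809

Derivation:
d1 = -2.2918427762; d2 = -2.3235906895
phi(d1) = 0.0288625553; exp(-qT) = 0.9995003249; exp(-rT) = 0.9979196669
N(-d2) = 0.9899262790
Rho = -K*T*exp(-rT)*N(-d2) = -10.4000 * 0.0833 * 0.9979196669 * 0.9899262790 = -0.855809


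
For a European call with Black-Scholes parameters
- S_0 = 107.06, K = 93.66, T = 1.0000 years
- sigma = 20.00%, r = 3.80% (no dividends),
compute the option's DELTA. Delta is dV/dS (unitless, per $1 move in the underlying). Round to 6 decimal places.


d1 = 0.9585911060; d2 = 0.7585911060
phi(d1) = 0.2519846799; exp(-qT) = 1.0000000000; exp(-rT) = 0.9627129409
N(d1) = 0.8311176126
Delta = exp(-qT) * N(d1) = 1.0000000000 * 0.8311176126 = 0.831118

Answer: Delta = 0.831118


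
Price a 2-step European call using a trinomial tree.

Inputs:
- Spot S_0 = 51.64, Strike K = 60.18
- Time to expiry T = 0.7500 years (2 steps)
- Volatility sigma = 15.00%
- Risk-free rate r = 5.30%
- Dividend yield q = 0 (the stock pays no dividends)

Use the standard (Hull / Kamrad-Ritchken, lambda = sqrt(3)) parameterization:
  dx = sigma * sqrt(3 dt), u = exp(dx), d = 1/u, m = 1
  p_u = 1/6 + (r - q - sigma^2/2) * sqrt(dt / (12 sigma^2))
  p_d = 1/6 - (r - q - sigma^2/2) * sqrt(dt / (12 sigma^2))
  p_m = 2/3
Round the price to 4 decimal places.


Answer: Price = V(0,0) = 0.5851

Derivation:
dt = T/N = 0.375000; dx = sigma*sqrt(3*dt) = 0.159099
u = exp(dx) = 1.172454; d = 1/u = 0.852912
p_u = 0.215870, p_m = 0.666667, p_d = 0.117464
Discount per step: exp(-r*dt) = 0.980321
Stock lattice S(k, j) with j the centered position index:
  k=0: S(0,+0) = 51.6400
  k=1: S(1,-1) = 44.0444; S(1,+0) = 51.6400; S(1,+1) = 60.5455
  k=2: S(2,-2) = 37.5660; S(2,-1) = 44.0444; S(2,+0) = 51.6400; S(2,+1) = 60.5455; S(2,+2) = 70.9868
Terminal payoffs V(N, j) = max(S_T - K, 0):
  V(2,-2) = 0.000000; V(2,-1) = 0.000000; V(2,+0) = 0.000000; V(2,+1) = 0.365527; V(2,+2) = 10.806848
Backward induction: V(k, j) = exp(-r*dt) * [p_u * V(k+1, j+1) + p_m * V(k+1, j) + p_d * V(k+1, j-1)]
  V(1,-1) = exp(-r*dt) * [p_u*0.000000 + p_m*0.000000 + p_d*0.000000] = 0.000000
  V(1,+0) = exp(-r*dt) * [p_u*0.365527 + p_m*0.000000 + p_d*0.000000] = 0.077353
  V(1,+1) = exp(-r*dt) * [p_u*10.806848 + p_m*0.365527 + p_d*0.000000] = 2.525850
  V(0,+0) = exp(-r*dt) * [p_u*2.525850 + p_m*0.077353 + p_d*0.000000] = 0.585078


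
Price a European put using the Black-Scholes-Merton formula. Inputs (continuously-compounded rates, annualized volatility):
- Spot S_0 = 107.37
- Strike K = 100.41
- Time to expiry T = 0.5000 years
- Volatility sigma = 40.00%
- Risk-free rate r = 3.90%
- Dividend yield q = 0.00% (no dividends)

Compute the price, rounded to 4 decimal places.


Answer: Price = 7.6586

Derivation:
d1 = (ln(S/K) + (r - q + 0.5*sigma^2) * T) / (sigma * sqrt(T)) = 0.44731225
d2 = d1 - sigma * sqrt(T) = 0.16446954
exp(-rT) = 0.98068890; exp(-qT) = 1.00000000
P = K * exp(-rT) * N(-d2) - S_0 * exp(-qT) * N(-d1)
N(-d1) = 0.32732481; N(-d2) = 0.43468076
P = 100.4100 * 0.98068890 * 0.43468076 - 107.3700 * 1.00000000 * 0.32732481 = 7.6586


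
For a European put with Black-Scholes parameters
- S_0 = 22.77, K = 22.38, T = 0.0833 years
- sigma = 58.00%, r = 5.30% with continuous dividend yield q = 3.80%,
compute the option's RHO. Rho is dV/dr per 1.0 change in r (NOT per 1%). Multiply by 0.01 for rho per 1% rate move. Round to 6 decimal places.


d1 = 0.1943674358; d2 = 0.0269693474
phi(d1) = 0.3914772468; exp(-qT) = 0.9968396046; exp(-rT) = 0.9955948313
N(-d2) = 0.4892420912
Rho = -K*T*exp(-rT)*N(-d2) = -22.3800 * 0.0833 * 0.9955948313 * 0.4892420912 = -0.908054

Answer: Rho = -0.908054


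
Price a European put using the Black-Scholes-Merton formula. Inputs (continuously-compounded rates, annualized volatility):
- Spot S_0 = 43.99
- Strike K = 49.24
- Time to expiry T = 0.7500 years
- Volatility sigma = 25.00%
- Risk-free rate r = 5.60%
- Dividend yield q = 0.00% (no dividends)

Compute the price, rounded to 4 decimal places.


d1 = (ln(S/K) + (r - q + 0.5*sigma^2) * T) / (sigma * sqrt(T)) = -0.21849921
d2 = d1 - sigma * sqrt(T) = -0.43500556
exp(-rT) = 0.95886978; exp(-qT) = 1.00000000
P = K * exp(-rT) * N(-d2) - S_0 * exp(-qT) * N(-d1)
N(-d1) = 0.58647991; N(-d2) = 0.66822080
P = 49.2400 * 0.95886978 * 0.66822080 - 43.9900 * 1.00000000 * 0.58647991 = 5.7506

Answer: Price = 5.7506


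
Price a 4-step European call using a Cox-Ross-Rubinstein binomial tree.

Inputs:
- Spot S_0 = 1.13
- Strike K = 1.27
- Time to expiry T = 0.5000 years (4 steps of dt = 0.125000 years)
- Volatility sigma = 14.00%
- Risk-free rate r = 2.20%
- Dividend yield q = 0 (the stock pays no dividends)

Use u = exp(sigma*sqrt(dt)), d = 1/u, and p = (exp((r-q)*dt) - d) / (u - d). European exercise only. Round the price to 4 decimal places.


dt = T/N = 0.125000
u = exp(sigma*sqrt(dt)) = 1.050743; d = 1/u = 0.951708
p = (exp((r-q)*dt) - d) / (u - d) = 0.515434
Discount per step: exp(-r*dt) = 0.997254
Stock lattice S(k, i) with i counting down-moves:
  k=0: S(0,0) = 1.1300
  k=1: S(1,0) = 1.1873; S(1,1) = 1.0754
  k=2: S(2,0) = 1.2476; S(2,1) = 1.1300; S(2,2) = 1.0235
  k=3: S(3,0) = 1.3109; S(3,1) = 1.1873; S(3,2) = 1.0754; S(3,3) = 0.9741
  k=4: S(4,0) = 1.3774; S(4,1) = 1.2476; S(4,2) = 1.1300; S(4,3) = 1.0235; S(4,4) = 0.9270
Terminal payoffs V(N, i) = max(S_T - K, 0):
  V(4,0) = 0.107414; V(4,1) = 0.000000; V(4,2) = 0.000000; V(4,3) = 0.000000; V(4,4) = 0.000000
Backward induction: V(k, i) = exp(-r*dt) * [p * V(k+1, i) + (1-p) * V(k+1, i+1)].
  V(3,0) = exp(-r*dt) * [p*0.107414 + (1-p)*0.000000] = 0.055213
  V(3,1) = exp(-r*dt) * [p*0.000000 + (1-p)*0.000000] = 0.000000
  V(3,2) = exp(-r*dt) * [p*0.000000 + (1-p)*0.000000] = 0.000000
  V(3,3) = exp(-r*dt) * [p*0.000000 + (1-p)*0.000000] = 0.000000
  V(2,0) = exp(-r*dt) * [p*0.055213 + (1-p)*0.000000] = 0.028380
  V(2,1) = exp(-r*dt) * [p*0.000000 + (1-p)*0.000000] = 0.000000
  V(2,2) = exp(-r*dt) * [p*0.000000 + (1-p)*0.000000] = 0.000000
  V(1,0) = exp(-r*dt) * [p*0.028380 + (1-p)*0.000000] = 0.014588
  V(1,1) = exp(-r*dt) * [p*0.000000 + (1-p)*0.000000] = 0.000000
  V(0,0) = exp(-r*dt) * [p*0.014588 + (1-p)*0.000000] = 0.007499

Answer: Price = V(0,0) = 0.0075


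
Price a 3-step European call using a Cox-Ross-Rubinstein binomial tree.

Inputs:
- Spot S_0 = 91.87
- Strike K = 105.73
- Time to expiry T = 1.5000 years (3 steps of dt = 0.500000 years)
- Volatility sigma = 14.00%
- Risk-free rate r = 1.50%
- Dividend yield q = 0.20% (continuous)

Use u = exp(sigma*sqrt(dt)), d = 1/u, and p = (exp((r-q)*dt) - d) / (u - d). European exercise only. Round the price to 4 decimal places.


dt = T/N = 0.500000
u = exp(sigma*sqrt(dt)) = 1.104061; d = 1/u = 0.905747
p = (exp((r-q)*dt) - d) / (u - d) = 0.508155
Discount per step: exp(-r*dt) = 0.992528
Stock lattice S(k, i) with i counting down-moves:
  k=0: S(0,0) = 91.8700
  k=1: S(1,0) = 101.4301; S(1,1) = 83.2110
  k=2: S(2,0) = 111.9849; S(2,1) = 91.8700; S(2,2) = 75.3681
  k=3: S(3,0) = 123.6382; S(3,1) = 101.4301; S(3,2) = 83.2110; S(3,3) = 68.2645
Terminal payoffs V(N, i) = max(S_T - K, 0):
  V(3,0) = 17.908178; V(3,1) = 0.000000; V(3,2) = 0.000000; V(3,3) = 0.000000
Backward induction: V(k, i) = exp(-r*dt) * [p * V(k+1, i) + (1-p) * V(k+1, i+1)].
  V(2,0) = exp(-r*dt) * [p*17.908178 + (1-p)*0.000000] = 9.032128
  V(2,1) = exp(-r*dt) * [p*0.000000 + (1-p)*0.000000] = 0.000000
  V(2,2) = exp(-r*dt) * [p*0.000000 + (1-p)*0.000000] = 0.000000
  V(1,0) = exp(-r*dt) * [p*9.032128 + (1-p)*0.000000] = 4.555423
  V(1,1) = exp(-r*dt) * [p*0.000000 + (1-p)*0.000000] = 0.000000
  V(0,0) = exp(-r*dt) * [p*4.555423 + (1-p)*0.000000] = 2.297563

Answer: Price = V(0,0) = 2.2976


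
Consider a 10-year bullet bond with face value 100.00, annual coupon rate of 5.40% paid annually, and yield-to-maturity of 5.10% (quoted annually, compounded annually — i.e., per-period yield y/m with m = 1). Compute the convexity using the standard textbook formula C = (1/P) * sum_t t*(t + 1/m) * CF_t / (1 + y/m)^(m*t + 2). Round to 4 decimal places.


Answer: Convexity = 73.5716

Derivation:
Coupon per period c = face * coupon_rate / m = 5.400000
Periods per year m = 1; per-period yield y/m = 0.051000
Number of cashflows N = 10
Cashflows (t years, CF_t, discount factor 1/(1+y/m)^(m*t), PV):
  t = 1.0000: CF_t = 5.400000, DF = 0.951475, PV = 5.137964
  t = 2.0000: CF_t = 5.400000, DF = 0.905304, PV = 4.888643
  t = 3.0000: CF_t = 5.400000, DF = 0.861374, PV = 4.651421
  t = 4.0000: CF_t = 5.400000, DF = 0.819576, PV = 4.425709
  t = 5.0000: CF_t = 5.400000, DF = 0.779806, PV = 4.210951
  t = 6.0000: CF_t = 5.400000, DF = 0.741965, PV = 4.006614
  t = 7.0000: CF_t = 5.400000, DF = 0.705961, PV = 3.812192
  t = 8.0000: CF_t = 5.400000, DF = 0.671705, PV = 3.627204
  t = 9.0000: CF_t = 5.400000, DF = 0.639110, PV = 3.451194
  t = 10.0000: CF_t = 105.400000, DF = 0.608097, PV = 64.093421
Price P = sum_t PV_t = 102.305312
Convexity numerator sum_t t*(t + 1/m) * CF_t / (1+y/m)^(m*t + 2):
  t = 1.0000: term = 9.302841
  t = 2.0000: term = 26.554257
  t = 3.0000: term = 50.531411
  t = 4.0000: term = 80.132273
  t = 5.0000: term = 114.365755
  t = 6.0000: term = 152.342585
  t = 7.0000: term = 193.266839
  t = 8.0000: term = 236.428102
  t = 9.0000: term = 281.194222
  t = 10.0000: term = 6382.645204
Convexity = (1/P) * sum = 7526.763489 / 102.305312 = 73.571580


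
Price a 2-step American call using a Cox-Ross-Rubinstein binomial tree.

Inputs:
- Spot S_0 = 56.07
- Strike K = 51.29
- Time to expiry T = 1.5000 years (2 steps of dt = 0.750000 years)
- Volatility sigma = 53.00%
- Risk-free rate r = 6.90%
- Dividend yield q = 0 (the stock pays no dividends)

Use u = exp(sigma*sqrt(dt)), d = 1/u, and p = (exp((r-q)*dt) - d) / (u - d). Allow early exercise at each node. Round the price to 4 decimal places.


Answer: Price = V(0,0) = 17.9048

Derivation:
dt = T/N = 0.750000
u = exp(sigma*sqrt(dt)) = 1.582480; d = 1/u = 0.631919
p = (exp((r-q)*dt) - d) / (u - d) = 0.443099
Discount per step: exp(-r*dt) = 0.949566
Stock lattice S(k, i) with i counting down-moves:
  k=0: S(0,0) = 56.0700
  k=1: S(1,0) = 88.7297; S(1,1) = 35.4317
  k=2: S(2,0) = 140.4130; S(2,1) = 56.0700; S(2,2) = 22.3900
Terminal payoffs V(N, i) = max(S_T - K, 0):
  V(2,0) = 89.122966; V(2,1) = 4.780000; V(2,2) = 0.000000
Backward induction: V(k, i) = exp(-r*dt) * [p * V(k+1, i) + (1-p) * V(k+1, i+1)]; then take max(V_cont, immediate exercise) for American.
  V(1,0) = exp(-r*dt) * [p*89.122966 + (1-p)*4.780000] = 40.026422; exercise = 37.439674; V(1,0) = max -> 40.026422
  V(1,1) = exp(-r*dt) * [p*4.780000 + (1-p)*0.000000] = 2.011196; exercise = 0.000000; V(1,1) = max -> 2.011196
  V(0,0) = exp(-r*dt) * [p*40.026422 + (1-p)*2.011196] = 17.904757; exercise = 4.780000; V(0,0) = max -> 17.904757


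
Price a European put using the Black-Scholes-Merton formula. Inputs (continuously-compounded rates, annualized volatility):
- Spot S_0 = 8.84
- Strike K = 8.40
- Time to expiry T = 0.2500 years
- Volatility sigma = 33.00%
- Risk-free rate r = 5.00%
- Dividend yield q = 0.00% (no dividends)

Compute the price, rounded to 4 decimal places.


d1 = (ln(S/K) + (r - q + 0.5*sigma^2) * T) / (sigma * sqrt(T)) = 0.46768285
d2 = d1 - sigma * sqrt(T) = 0.30268285
exp(-rT) = 0.98757780; exp(-qT) = 1.00000000
P = K * exp(-rT) * N(-d2) - S_0 * exp(-qT) * N(-d1)
N(-d1) = 0.32000570; N(-d2) = 0.38106578
P = 8.4000 * 0.98757780 * 0.38106578 - 8.8400 * 1.00000000 * 0.32000570 = 0.3323

Answer: Price = 0.3323


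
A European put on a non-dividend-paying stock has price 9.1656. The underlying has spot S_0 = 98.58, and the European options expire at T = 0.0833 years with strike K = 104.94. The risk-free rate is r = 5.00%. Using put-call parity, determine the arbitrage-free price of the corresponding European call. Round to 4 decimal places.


Put-call parity: C - P = S_0 * exp(-qT) - K * exp(-rT).
S_0 * exp(-qT) = 98.5800 * 1.00000000 = 98.58000000
K * exp(-rT) = 104.9400 * 0.99584366 = 104.50383385
C = P + S*exp(-qT) - K*exp(-rT)
C = 9.1656 + 98.58000000 - 104.50383385 = 3.2418

Answer: Call price = 3.2418


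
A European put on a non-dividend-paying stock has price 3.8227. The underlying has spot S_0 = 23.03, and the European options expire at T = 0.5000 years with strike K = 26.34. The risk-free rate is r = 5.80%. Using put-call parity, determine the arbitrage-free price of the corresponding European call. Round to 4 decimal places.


Put-call parity: C - P = S_0 * exp(-qT) - K * exp(-rT).
S_0 * exp(-qT) = 23.0300 * 1.00000000 = 23.03000000
K * exp(-rT) = 26.3400 * 0.97141646 = 25.58710967
C = P + S*exp(-qT) - K*exp(-rT)
C = 3.8227 + 23.03000000 - 25.58710967 = 1.2656

Answer: Call price = 1.2656


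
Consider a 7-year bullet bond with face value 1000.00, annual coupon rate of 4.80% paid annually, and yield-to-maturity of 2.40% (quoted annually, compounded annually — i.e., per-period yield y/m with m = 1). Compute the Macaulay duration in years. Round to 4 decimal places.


Answer: Macaulay duration = 6.1788 years

Derivation:
Coupon per period c = face * coupon_rate / m = 48.000000
Periods per year m = 1; per-period yield y/m = 0.024000
Number of cashflows N = 7
Cashflows (t years, CF_t, discount factor 1/(1+y/m)^(m*t), PV):
  t = 1.0000: CF_t = 48.000000, DF = 0.976562, PV = 46.875000
  t = 2.0000: CF_t = 48.000000, DF = 0.953674, PV = 45.776367
  t = 3.0000: CF_t = 48.000000, DF = 0.931323, PV = 44.703484
  t = 4.0000: CF_t = 48.000000, DF = 0.909495, PV = 43.655746
  t = 5.0000: CF_t = 48.000000, DF = 0.888178, PV = 42.632564
  t = 6.0000: CF_t = 48.000000, DF = 0.867362, PV = 41.633363
  t = 7.0000: CF_t = 1048.000000, DF = 0.847033, PV = 887.690529
Price P = sum_t PV_t = 1152.967053
Macaulay numerator sum_t t * PV_t:
  t * PV_t at t = 1.0000: 46.875000
  t * PV_t at t = 2.0000: 91.552734
  t * PV_t at t = 3.0000: 134.110451
  t * PV_t at t = 4.0000: 174.622983
  t * PV_t at t = 5.0000: 213.162821
  t * PV_t at t = 6.0000: 249.800181
  t * PV_t at t = 7.0000: 6213.833701
Macaulay duration D = (sum_t t * PV_t) / P = 7123.957870 / 1152.967053 = 6.178804


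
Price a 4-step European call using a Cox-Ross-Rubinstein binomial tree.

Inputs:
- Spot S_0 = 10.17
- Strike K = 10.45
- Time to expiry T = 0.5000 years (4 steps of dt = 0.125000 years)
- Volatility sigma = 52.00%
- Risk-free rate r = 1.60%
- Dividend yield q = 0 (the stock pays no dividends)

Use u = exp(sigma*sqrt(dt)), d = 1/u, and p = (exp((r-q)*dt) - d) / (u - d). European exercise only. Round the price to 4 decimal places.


Answer: Price = V(0,0) = 1.3591

Derivation:
dt = T/N = 0.125000
u = exp(sigma*sqrt(dt)) = 1.201833; d = 1/u = 0.832062
p = (exp((r-q)*dt) - d) / (u - d) = 0.459581
Discount per step: exp(-r*dt) = 0.998002
Stock lattice S(k, i) with i counting down-moves:
  k=0: S(0,0) = 10.1700
  k=1: S(1,0) = 12.2226; S(1,1) = 8.4621
  k=2: S(2,0) = 14.6896; S(2,1) = 10.1700; S(2,2) = 7.0410
  k=3: S(3,0) = 17.6544; S(3,1) = 12.2226; S(3,2) = 8.4621; S(3,3) = 5.8585
  k=4: S(4,0) = 21.2176; S(4,1) = 14.6896; S(4,2) = 10.1700; S(4,3) = 7.0410; S(4,4) = 4.8747
Terminal payoffs V(N, i) = max(S_T - K, 0):
  V(4,0) = 10.767647; V(4,1) = 4.239570; V(4,2) = 0.000000; V(4,3) = 0.000000; V(4,4) = 0.000000
Backward induction: V(k, i) = exp(-r*dt) * [p * V(k+1, i) + (1-p) * V(k+1, i+1)].
  V(3,0) = exp(-r*dt) * [p*10.767647 + (1-p)*4.239570] = 7.225287
  V(3,1) = exp(-r*dt) * [p*4.239570 + (1-p)*0.000000] = 1.944534
  V(3,2) = exp(-r*dt) * [p*0.000000 + (1-p)*0.000000] = 0.000000
  V(3,3) = exp(-r*dt) * [p*0.000000 + (1-p)*0.000000] = 0.000000
  V(2,0) = exp(-r*dt) * [p*7.225287 + (1-p)*1.944534] = 4.362735
  V(2,1) = exp(-r*dt) * [p*1.944534 + (1-p)*0.000000] = 0.891886
  V(2,2) = exp(-r*dt) * [p*0.000000 + (1-p)*0.000000] = 0.000000
  V(1,0) = exp(-r*dt) * [p*4.362735 + (1-p)*0.891886] = 2.482054
  V(1,1) = exp(-r*dt) * [p*0.891886 + (1-p)*0.000000] = 0.409075
  V(0,0) = exp(-r*dt) * [p*2.482054 + (1-p)*0.409075] = 1.359056


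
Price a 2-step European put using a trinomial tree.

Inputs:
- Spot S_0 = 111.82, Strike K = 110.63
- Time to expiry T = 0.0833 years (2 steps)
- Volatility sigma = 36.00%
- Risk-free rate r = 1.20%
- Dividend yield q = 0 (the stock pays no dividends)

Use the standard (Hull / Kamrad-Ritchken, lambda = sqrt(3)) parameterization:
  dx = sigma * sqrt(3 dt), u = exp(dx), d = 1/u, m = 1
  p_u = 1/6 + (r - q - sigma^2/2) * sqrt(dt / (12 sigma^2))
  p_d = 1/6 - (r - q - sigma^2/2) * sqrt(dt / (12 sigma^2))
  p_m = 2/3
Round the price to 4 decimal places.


dt = T/N = 0.041650; dx = sigma*sqrt(3*dt) = 0.127254
u = exp(dx) = 1.135705; d = 1/u = 0.880510
p_u = 0.158026, p_m = 0.666667, p_d = 0.175307
Discount per step: exp(-r*dt) = 0.999500
Stock lattice S(k, j) with j the centered position index:
  k=0: S(0,+0) = 111.8200
  k=1: S(1,-1) = 98.4587; S(1,+0) = 111.8200; S(1,+1) = 126.9946
  k=2: S(2,-2) = 86.6938; S(2,-1) = 98.4587; S(2,+0) = 111.8200; S(2,+1) = 126.9946; S(2,+2) = 144.2284
Terminal payoffs V(N, j) = max(K - S_T, 0):
  V(2,-2) = 23.936153; V(2,-1) = 12.171349; V(2,+0) = 0.000000; V(2,+1) = 0.000000; V(2,+2) = 0.000000
Backward induction: V(k, j) = exp(-r*dt) * [p_u * V(k+1, j+1) + p_m * V(k+1, j) + p_d * V(k+1, j-1)]
  V(1,-1) = exp(-r*dt) * [p_u*0.000000 + p_m*12.171349 + p_d*23.936153] = 12.304265
  V(1,+0) = exp(-r*dt) * [p_u*0.000000 + p_m*0.000000 + p_d*12.171349] = 2.132661
  V(1,+1) = exp(-r*dt) * [p_u*0.000000 + p_m*0.000000 + p_d*0.000000] = 0.000000
  V(0,+0) = exp(-r*dt) * [p_u*0.000000 + p_m*2.132661 + p_d*12.304265] = 3.577014

Answer: Price = V(0,0) = 3.5770


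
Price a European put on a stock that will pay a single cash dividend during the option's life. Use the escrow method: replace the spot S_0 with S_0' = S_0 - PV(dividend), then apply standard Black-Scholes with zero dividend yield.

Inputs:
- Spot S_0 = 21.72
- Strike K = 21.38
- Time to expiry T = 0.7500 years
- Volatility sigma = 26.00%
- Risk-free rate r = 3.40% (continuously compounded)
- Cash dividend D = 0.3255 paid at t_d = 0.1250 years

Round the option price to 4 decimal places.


PV(D) = D * exp(-r * t_d) = 0.3255 * 0.99575902 = 0.32411956
S_0' = S_0 - PV(D) = 21.7200 - 0.32411956 = 21.39588044
d1 = (ln(S_0'/K) + (r + sigma^2/2)*T) / (sigma*sqrt(T)) = 0.22913031
d2 = d1 - sigma*sqrt(T) = 0.00396371
exp(-rT) = 0.97482238
N(-d1) = 0.40938382; N(-d2) = 0.49841871
P = K * exp(-rT) * N(-d2) - S_0' * N(-d1) = 21.3800 * 0.97482238 * 0.49841871 - 21.39588044 * 0.40938382 = 1.6288

Answer: Price = 1.6288


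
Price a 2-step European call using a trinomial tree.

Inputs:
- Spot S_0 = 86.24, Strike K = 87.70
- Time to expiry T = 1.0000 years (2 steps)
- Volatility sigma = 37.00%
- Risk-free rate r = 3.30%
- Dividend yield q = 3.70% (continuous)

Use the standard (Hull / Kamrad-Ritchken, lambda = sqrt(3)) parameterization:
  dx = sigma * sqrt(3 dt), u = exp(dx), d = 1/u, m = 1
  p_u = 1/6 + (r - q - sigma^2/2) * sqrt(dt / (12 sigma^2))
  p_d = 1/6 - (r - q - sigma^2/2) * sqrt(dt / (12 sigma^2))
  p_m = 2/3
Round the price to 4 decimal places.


dt = T/N = 0.500000; dx = sigma*sqrt(3*dt) = 0.453156
u = exp(dx) = 1.573269; d = 1/u = 0.635619
p_u = 0.126697, p_m = 0.666667, p_d = 0.206636
Discount per step: exp(-r*dt) = 0.983635
Stock lattice S(k, j) with j the centered position index:
  k=0: S(0,+0) = 86.2400
  k=1: S(1,-1) = 54.8158; S(1,+0) = 86.2400; S(1,+1) = 135.6787
  k=2: S(2,-2) = 34.8420; S(2,-1) = 54.8158; S(2,+0) = 86.2400; S(2,+1) = 135.6787; S(2,+2) = 213.4591
Terminal payoffs V(N, j) = max(S_T - K, 0):
  V(2,-2) = 0.000000; V(2,-1) = 0.000000; V(2,+0) = 0.000000; V(2,+1) = 47.978716; V(2,+2) = 125.759114
Backward induction: V(k, j) = exp(-r*dt) * [p_u * V(k+1, j+1) + p_m * V(k+1, j) + p_d * V(k+1, j-1)]
  V(1,-1) = exp(-r*dt) * [p_u*0.000000 + p_m*0.000000 + p_d*0.000000] = 0.000000
  V(1,+0) = exp(-r*dt) * [p_u*47.978716 + p_m*0.000000 + p_d*0.000000] = 5.979281
  V(1,+1) = exp(-r*dt) * [p_u*125.759114 + p_m*47.978716 + p_d*0.000000] = 47.134929
  V(0,+0) = exp(-r*dt) * [p_u*47.134929 + p_m*5.979281 + p_d*0.000000] = 9.795079

Answer: Price = V(0,0) = 9.7951


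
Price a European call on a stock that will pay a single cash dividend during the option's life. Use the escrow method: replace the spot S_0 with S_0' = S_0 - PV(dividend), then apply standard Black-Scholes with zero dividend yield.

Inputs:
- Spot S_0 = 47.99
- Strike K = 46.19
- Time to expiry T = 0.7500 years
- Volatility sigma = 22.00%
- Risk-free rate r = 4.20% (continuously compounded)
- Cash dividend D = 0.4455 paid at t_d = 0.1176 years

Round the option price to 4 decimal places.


Answer: Price = 5.0714

Derivation:
PV(D) = D * exp(-r * t_d) = 0.4455 * 0.99507298 = 0.44330501
S_0' = S_0 - PV(D) = 47.9900 - 0.44330501 = 47.54669499
d1 = (ln(S_0'/K) + (r + sigma^2/2)*T) / (sigma*sqrt(T)) = 0.41253753
d2 = d1 - sigma*sqrt(T) = 0.22201194
exp(-rT) = 0.96899096
N(d1) = 0.66002726; N(d2) = 0.58784771
C = S_0' * N(d1) - K * exp(-rT) * N(d2) = 47.54669499 * 0.66002726 - 46.1900 * 0.96899096 * 0.58784771 = 5.0714


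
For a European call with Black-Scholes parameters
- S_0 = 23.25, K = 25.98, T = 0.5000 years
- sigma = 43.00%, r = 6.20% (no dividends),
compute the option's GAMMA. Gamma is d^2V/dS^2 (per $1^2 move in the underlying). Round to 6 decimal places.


d1 = -0.1111534999; d2 = -0.4152094158
phi(d1) = 0.3964853910; exp(-qT) = 1.0000000000; exp(-rT) = 0.9694755731
Gamma = exp(-qT) * phi(d1) / (S * sigma * sqrt(T)) = 1.0000000000 * 0.3964853910 / (23.2500 * 0.4300 * 0.7071067812) = 0.056086

Answer: Gamma = 0.056086


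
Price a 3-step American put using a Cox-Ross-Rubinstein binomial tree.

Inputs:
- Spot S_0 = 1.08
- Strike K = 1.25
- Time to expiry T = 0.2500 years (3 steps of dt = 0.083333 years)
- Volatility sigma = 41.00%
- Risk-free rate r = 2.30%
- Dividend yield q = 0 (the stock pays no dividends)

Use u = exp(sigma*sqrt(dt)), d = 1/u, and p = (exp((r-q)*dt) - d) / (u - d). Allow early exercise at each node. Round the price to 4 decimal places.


dt = T/N = 0.083333
u = exp(sigma*sqrt(dt)) = 1.125646; d = 1/u = 0.888379
p = (exp((r-q)*dt) - d) / (u - d) = 0.478531
Discount per step: exp(-r*dt) = 0.998085
Stock lattice S(k, i) with i counting down-moves:
  k=0: S(0,0) = 1.0800
  k=1: S(1,0) = 1.2157; S(1,1) = 0.9594
  k=2: S(2,0) = 1.3684; S(2,1) = 1.0800; S(2,2) = 0.8524
  k=3: S(3,0) = 1.5404; S(3,1) = 1.2157; S(3,2) = 0.9594; S(3,3) = 0.7572
Terminal payoffs V(N, i) = max(K - S_T, 0):
  V(3,0) = 0.000000; V(3,1) = 0.034303; V(3,2) = 0.290551; V(3,3) = 0.492786
Backward induction: V(k, i) = exp(-r*dt) * [p * V(k+1, i) + (1-p) * V(k+1, i+1)]; then take max(V_cont, immediate exercise) for American.
  V(2,0) = exp(-r*dt) * [p*0.000000 + (1-p)*0.034303] = 0.017854; exercise = 0.000000; V(2,0) = max -> 0.017854
  V(2,1) = exp(-r*dt) * [p*0.034303 + (1-p)*0.290551] = 0.167606; exercise = 0.170000; V(2,1) = max -> 0.170000
  V(2,2) = exp(-r*dt) * [p*0.290551 + (1-p)*0.492786] = 0.395252; exercise = 0.397645; V(2,2) = max -> 0.397645
  V(1,0) = exp(-r*dt) * [p*0.017854 + (1-p)*0.170000] = 0.097007; exercise = 0.034303; V(1,0) = max -> 0.097007
  V(1,1) = exp(-r*dt) * [p*0.170000 + (1-p)*0.397645] = 0.288157; exercise = 0.290551; V(1,1) = max -> 0.290551
  V(0,0) = exp(-r*dt) * [p*0.097007 + (1-p)*0.290551] = 0.197555; exercise = 0.170000; V(0,0) = max -> 0.197555

Answer: Price = V(0,0) = 0.1976


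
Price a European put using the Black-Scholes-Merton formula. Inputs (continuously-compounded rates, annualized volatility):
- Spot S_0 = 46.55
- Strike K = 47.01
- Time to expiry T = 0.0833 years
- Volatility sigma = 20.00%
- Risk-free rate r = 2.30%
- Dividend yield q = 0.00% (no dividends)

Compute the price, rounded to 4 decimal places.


Answer: Price = 1.2712

Derivation:
d1 = (ln(S/K) + (r - q + 0.5*sigma^2) * T) / (sigma * sqrt(T)) = -0.10829980
d2 = d1 - sigma * sqrt(T) = -0.16602328
exp(-rT) = 0.99808593; exp(-qT) = 1.00000000
P = K * exp(-rT) * N(-d2) - S_0 * exp(-qT) * N(-d1)
N(-d1) = 0.54312106; N(-d2) = 0.56593069
P = 47.0100 * 0.99808593 * 0.56593069 - 46.5500 * 1.00000000 * 0.54312106 = 1.2712


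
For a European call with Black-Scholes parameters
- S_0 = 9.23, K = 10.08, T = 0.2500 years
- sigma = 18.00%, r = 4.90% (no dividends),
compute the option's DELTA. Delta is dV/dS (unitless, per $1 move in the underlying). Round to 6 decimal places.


Answer: Delta = 0.212518

Derivation:
d1 = -0.7977134903; d2 = -0.8877134903
phi(d1) = 0.2902211851; exp(-qT) = 1.0000000000; exp(-rT) = 0.9878247258
N(d1) = 0.2125183867
Delta = exp(-qT) * N(d1) = 1.0000000000 * 0.2125183867 = 0.212518


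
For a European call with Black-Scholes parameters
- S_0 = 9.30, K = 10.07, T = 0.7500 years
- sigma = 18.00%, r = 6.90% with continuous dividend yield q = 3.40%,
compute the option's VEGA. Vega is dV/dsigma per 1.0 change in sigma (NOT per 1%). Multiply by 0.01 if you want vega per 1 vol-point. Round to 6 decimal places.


d1 = -0.2639536797; d2 = -0.4198382524
phi(d1) = 0.3852840958; exp(-qT) = 0.9748223790; exp(-rT) = 0.9495662287
Vega = S * exp(-qT) * phi(d1) * sqrt(T) = 9.3000 * 0.9748223790 * 0.3852840958 * 0.8660254038 = 3.024964

Answer: Vega = 3.024964


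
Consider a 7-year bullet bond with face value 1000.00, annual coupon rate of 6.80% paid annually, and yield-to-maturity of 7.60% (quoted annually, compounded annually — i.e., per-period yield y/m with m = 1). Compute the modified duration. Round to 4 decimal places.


Answer: Modified duration = 5.3591

Derivation:
Coupon per period c = face * coupon_rate / m = 68.000000
Periods per year m = 1; per-period yield y/m = 0.076000
Number of cashflows N = 7
Cashflows (t years, CF_t, discount factor 1/(1+y/m)^(m*t), PV):
  t = 1.0000: CF_t = 68.000000, DF = 0.929368, PV = 63.197026
  t = 2.0000: CF_t = 68.000000, DF = 0.863725, PV = 58.733296
  t = 3.0000: CF_t = 68.000000, DF = 0.802718, PV = 54.584847
  t = 4.0000: CF_t = 68.000000, DF = 0.746021, PV = 50.729412
  t = 5.0000: CF_t = 68.000000, DF = 0.693328, PV = 47.146294
  t = 6.0000: CF_t = 68.000000, DF = 0.644357, PV = 43.816258
  t = 7.0000: CF_t = 1068.000000, DF = 0.598845, PV = 639.565978
Price P = sum_t PV_t = 957.773110
First compute Macaulay numerator sum_t t * PV_t:
  t * PV_t at t = 1.0000: 63.197026
  t * PV_t at t = 2.0000: 117.466591
  t * PV_t at t = 3.0000: 163.754542
  t * PV_t at t = 4.0000: 202.917647
  t * PV_t at t = 5.0000: 235.731468
  t * PV_t at t = 6.0000: 262.897548
  t * PV_t at t = 7.0000: 4476.961848
Macaulay duration D = 5522.926670 / 957.773110 = 5.766425
Modified duration = D / (1 + y/m) = 5.766425 / (1 + 0.076000) = 5.359131


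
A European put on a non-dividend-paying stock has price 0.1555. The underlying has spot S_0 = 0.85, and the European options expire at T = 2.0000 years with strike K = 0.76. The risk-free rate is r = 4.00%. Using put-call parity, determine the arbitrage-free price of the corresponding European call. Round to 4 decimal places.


Put-call parity: C - P = S_0 * exp(-qT) - K * exp(-rT).
S_0 * exp(-qT) = 0.8500 * 1.00000000 = 0.85000000
K * exp(-rT) = 0.7600 * 0.92311635 = 0.70156842
C = P + S*exp(-qT) - K*exp(-rT)
C = 0.1555 + 0.85000000 - 0.70156842 = 0.3039

Answer: Call price = 0.3039


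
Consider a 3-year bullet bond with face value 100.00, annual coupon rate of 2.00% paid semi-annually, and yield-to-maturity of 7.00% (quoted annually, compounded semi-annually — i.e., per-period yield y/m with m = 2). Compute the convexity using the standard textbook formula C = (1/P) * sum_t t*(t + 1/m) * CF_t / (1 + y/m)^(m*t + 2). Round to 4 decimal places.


Coupon per period c = face * coupon_rate / m = 1.000000
Periods per year m = 2; per-period yield y/m = 0.035000
Number of cashflows N = 6
Cashflows (t years, CF_t, discount factor 1/(1+y/m)^(m*t), PV):
  t = 0.5000: CF_t = 1.000000, DF = 0.966184, PV = 0.966184
  t = 1.0000: CF_t = 1.000000, DF = 0.933511, PV = 0.933511
  t = 1.5000: CF_t = 1.000000, DF = 0.901943, PV = 0.901943
  t = 2.0000: CF_t = 1.000000, DF = 0.871442, PV = 0.871442
  t = 2.5000: CF_t = 1.000000, DF = 0.841973, PV = 0.841973
  t = 3.0000: CF_t = 101.000000, DF = 0.813501, PV = 82.163565
Price P = sum_t PV_t = 86.678617
Convexity numerator sum_t t*(t + 1/m) * CF_t / (1+y/m)^(m*t + 2):
  t = 0.5000: term = 0.450971
  t = 1.0000: term = 1.307163
  t = 1.5000: term = 2.525920
  t = 2.0000: term = 4.067503
  t = 2.5000: term = 5.894932
  t = 3.0000: term = 805.355955
Convexity = (1/P) * sum = 819.602445 / 86.678617 = 9.455647

Answer: Convexity = 9.4556


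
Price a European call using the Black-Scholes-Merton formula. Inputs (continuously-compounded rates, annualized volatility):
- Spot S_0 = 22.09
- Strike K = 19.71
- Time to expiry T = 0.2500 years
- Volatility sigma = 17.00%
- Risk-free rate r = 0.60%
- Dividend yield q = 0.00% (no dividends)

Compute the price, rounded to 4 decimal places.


d1 = (ln(S/K) + (r - q + 0.5*sigma^2) * T) / (sigma * sqrt(T)) = 1.40131054
d2 = d1 - sigma * sqrt(T) = 1.31631054
exp(-rT) = 0.99850112; exp(-qT) = 1.00000000
C = S_0 * exp(-qT) * N(d1) - K * exp(-rT) * N(d2)
N(d1) = 0.91943939; N(d2) = 0.90596508
C = 22.0900 * 1.00000000 * 0.91943939 - 19.7100 * 0.99850112 * 0.90596508 = 2.4806

Answer: Price = 2.4806


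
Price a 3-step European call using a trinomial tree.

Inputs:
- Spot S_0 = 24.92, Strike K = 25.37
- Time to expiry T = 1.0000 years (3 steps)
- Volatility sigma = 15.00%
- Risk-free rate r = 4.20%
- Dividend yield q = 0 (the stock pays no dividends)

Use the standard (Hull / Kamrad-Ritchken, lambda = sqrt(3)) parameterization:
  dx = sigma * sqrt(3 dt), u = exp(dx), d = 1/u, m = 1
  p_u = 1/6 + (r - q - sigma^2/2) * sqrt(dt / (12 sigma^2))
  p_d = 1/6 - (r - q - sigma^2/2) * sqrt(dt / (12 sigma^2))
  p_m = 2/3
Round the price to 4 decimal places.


Answer: Price = V(0,0) = 1.7211

Derivation:
dt = T/N = 0.333333; dx = sigma*sqrt(3*dt) = 0.150000
u = exp(dx) = 1.161834; d = 1/u = 0.860708
p_u = 0.200833, p_m = 0.666667, p_d = 0.132500
Discount per step: exp(-r*dt) = 0.986098
Stock lattice S(k, j) with j the centered position index:
  k=0: S(0,+0) = 24.9200
  k=1: S(1,-1) = 21.4488; S(1,+0) = 24.9200; S(1,+1) = 28.9529
  k=2: S(2,-2) = 18.4612; S(2,-1) = 21.4488; S(2,+0) = 24.9200; S(2,+1) = 28.9529; S(2,+2) = 33.6385
  k=3: S(3,-3) = 15.8897; S(3,-2) = 18.4612; S(3,-1) = 21.4488; S(3,+0) = 24.9200; S(3,+1) = 28.9529; S(3,+2) = 33.6385; S(3,+3) = 39.0823
Terminal payoffs V(N, j) = max(S_T - K, 0):
  V(3,-3) = 0.000000; V(3,-2) = 0.000000; V(3,-1) = 0.000000; V(3,+0) = 0.000000; V(3,+1) = 3.582909; V(3,+2) = 8.268481; V(3,+3) = 13.712340
Backward induction: V(k, j) = exp(-r*dt) * [p_u * V(k+1, j+1) + p_m * V(k+1, j) + p_d * V(k+1, j-1)]
  V(2,-2) = exp(-r*dt) * [p_u*0.000000 + p_m*0.000000 + p_d*0.000000] = 0.000000
  V(2,-1) = exp(-r*dt) * [p_u*0.000000 + p_m*0.000000 + p_d*0.000000] = 0.000000
  V(2,+0) = exp(-r*dt) * [p_u*3.582909 + p_m*0.000000 + p_d*0.000000] = 0.709564
  V(2,+1) = exp(-r*dt) * [p_u*8.268481 + p_m*3.582909 + p_d*0.000000] = 3.992899
  V(2,+2) = exp(-r*dt) * [p_u*13.712340 + p_m*8.268481 + p_d*3.582909] = 8.619431
  V(1,-1) = exp(-r*dt) * [p_u*0.709564 + p_m*0.000000 + p_d*0.000000] = 0.140523
  V(1,+0) = exp(-r*dt) * [p_u*3.992899 + p_m*0.709564 + p_d*0.000000] = 1.257225
  V(1,+1) = exp(-r*dt) * [p_u*8.619431 + p_m*3.992899 + p_d*0.709564] = 4.424638
  V(0,+0) = exp(-r*dt) * [p_u*4.424638 + p_m*1.257225 + p_d*0.140523] = 1.721119


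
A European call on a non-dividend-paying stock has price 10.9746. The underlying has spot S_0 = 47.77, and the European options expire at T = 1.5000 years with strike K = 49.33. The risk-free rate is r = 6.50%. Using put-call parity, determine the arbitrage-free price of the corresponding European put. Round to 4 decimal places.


Answer: Put price = 7.9520

Derivation:
Put-call parity: C - P = S_0 * exp(-qT) - K * exp(-rT).
S_0 * exp(-qT) = 47.7700 * 1.00000000 = 47.77000000
K * exp(-rT) = 49.3300 * 0.90710234 = 44.74735851
P = C - S*exp(-qT) + K*exp(-rT)
P = 10.9746 - 47.77000000 + 44.74735851 = 7.9520


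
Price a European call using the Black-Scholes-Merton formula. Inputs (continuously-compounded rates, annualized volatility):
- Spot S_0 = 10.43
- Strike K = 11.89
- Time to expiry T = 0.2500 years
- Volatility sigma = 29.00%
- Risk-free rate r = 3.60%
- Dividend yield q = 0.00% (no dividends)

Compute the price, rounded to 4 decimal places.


Answer: Price = 0.1792

Derivation:
d1 = (ln(S/K) + (r - q + 0.5*sigma^2) * T) / (sigma * sqrt(T)) = -0.76895822
d2 = d1 - sigma * sqrt(T) = -0.91395822
exp(-rT) = 0.99104038; exp(-qT) = 1.00000000
C = S_0 * exp(-qT) * N(d1) - K * exp(-rT) * N(d2)
N(d1) = 0.22095906; N(d2) = 0.18036940
C = 10.4300 * 1.00000000 * 0.22095906 - 11.8900 * 0.99104038 * 0.18036940 = 0.1792


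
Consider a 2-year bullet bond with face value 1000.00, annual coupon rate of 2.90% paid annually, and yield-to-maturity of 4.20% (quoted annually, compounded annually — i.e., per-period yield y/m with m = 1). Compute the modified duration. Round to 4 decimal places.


Answer: Modified duration = 1.8920

Derivation:
Coupon per period c = face * coupon_rate / m = 29.000000
Periods per year m = 1; per-period yield y/m = 0.042000
Number of cashflows N = 2
Cashflows (t years, CF_t, discount factor 1/(1+y/m)^(m*t), PV):
  t = 1.0000: CF_t = 29.000000, DF = 0.959693, PV = 27.831094
  t = 2.0000: CF_t = 1029.000000, DF = 0.921010, PV = 947.719762
Price P = sum_t PV_t = 975.550856
First compute Macaulay numerator sum_t t * PV_t:
  t * PV_t at t = 1.0000: 27.831094
  t * PV_t at t = 2.0000: 1895.439525
Macaulay duration D = 1923.270619 / 975.550856 = 1.971471
Modified duration = D / (1 + y/m) = 1.971471 / (1 + 0.042000) = 1.892007


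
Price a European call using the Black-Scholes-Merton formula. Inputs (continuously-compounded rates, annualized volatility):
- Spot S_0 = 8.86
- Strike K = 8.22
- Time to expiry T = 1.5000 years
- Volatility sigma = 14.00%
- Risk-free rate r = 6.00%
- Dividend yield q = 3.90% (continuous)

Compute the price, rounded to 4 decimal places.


Answer: Price = 1.0650

Derivation:
d1 = (ln(S/K) + (r - q + 0.5*sigma^2) * T) / (sigma * sqrt(T)) = 0.70671602
d2 = d1 - sigma * sqrt(T) = 0.53525174
exp(-rT) = 0.91393119; exp(-qT) = 0.94317824
C = S_0 * exp(-qT) * N(d1) - K * exp(-rT) * N(d2)
N(d1) = 0.76012852; N(d2) = 0.70376210
C = 8.8600 * 0.94317824 * 0.76012852 - 8.2200 * 0.91393119 * 0.70376210 = 1.0650


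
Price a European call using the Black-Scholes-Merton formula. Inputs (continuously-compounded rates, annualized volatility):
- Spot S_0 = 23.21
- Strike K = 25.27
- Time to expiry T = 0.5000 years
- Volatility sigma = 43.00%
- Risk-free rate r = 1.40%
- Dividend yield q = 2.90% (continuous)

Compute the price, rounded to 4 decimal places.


Answer: Price = 1.9213

Derivation:
d1 = (ln(S/K) + (r - q + 0.5*sigma^2) * T) / (sigma * sqrt(T)) = -0.15230653
d2 = d1 - sigma * sqrt(T) = -0.45636244
exp(-rT) = 0.99302444; exp(-qT) = 0.98560462
C = S_0 * exp(-qT) * N(d1) - K * exp(-rT) * N(d2)
N(d1) = 0.43947259; N(d2) = 0.32406468
C = 23.2100 * 0.98560462 * 0.43947259 - 25.2700 * 0.99302444 * 0.32406468 = 1.9213


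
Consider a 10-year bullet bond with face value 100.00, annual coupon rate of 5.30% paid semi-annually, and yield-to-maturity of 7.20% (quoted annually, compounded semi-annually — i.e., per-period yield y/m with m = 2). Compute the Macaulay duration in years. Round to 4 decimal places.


Answer: Macaulay duration = 7.7020 years

Derivation:
Coupon per period c = face * coupon_rate / m = 2.650000
Periods per year m = 2; per-period yield y/m = 0.036000
Number of cashflows N = 20
Cashflows (t years, CF_t, discount factor 1/(1+y/m)^(m*t), PV):
  t = 0.5000: CF_t = 2.650000, DF = 0.965251, PV = 2.557915
  t = 1.0000: CF_t = 2.650000, DF = 0.931709, PV = 2.469030
  t = 1.5000: CF_t = 2.650000, DF = 0.899333, PV = 2.383234
  t = 2.0000: CF_t = 2.650000, DF = 0.868082, PV = 2.300419
  t = 2.5000: CF_t = 2.650000, DF = 0.837917, PV = 2.220481
  t = 3.0000: CF_t = 2.650000, DF = 0.808801, PV = 2.143322
  t = 3.5000: CF_t = 2.650000, DF = 0.780696, PV = 2.068843
  t = 4.0000: CF_t = 2.650000, DF = 0.753567, PV = 1.996953
  t = 4.5000: CF_t = 2.650000, DF = 0.727381, PV = 1.927561
  t = 5.0000: CF_t = 2.650000, DF = 0.702106, PV = 1.860580
  t = 5.5000: CF_t = 2.650000, DF = 0.677708, PV = 1.795927
  t = 6.0000: CF_t = 2.650000, DF = 0.654158, PV = 1.733520
  t = 6.5000: CF_t = 2.650000, DF = 0.631427, PV = 1.673282
  t = 7.0000: CF_t = 2.650000, DF = 0.609486, PV = 1.615137
  t = 7.5000: CF_t = 2.650000, DF = 0.588307, PV = 1.559012
  t = 8.0000: CF_t = 2.650000, DF = 0.567863, PV = 1.504838
  t = 8.5000: CF_t = 2.650000, DF = 0.548131, PV = 1.452546
  t = 9.0000: CF_t = 2.650000, DF = 0.529084, PV = 1.402072
  t = 9.5000: CF_t = 2.650000, DF = 0.510699, PV = 1.353351
  t = 10.0000: CF_t = 102.650000, DF = 0.492952, PV = 50.601553
Price P = sum_t PV_t = 86.619574
Macaulay numerator sum_t t * PV_t:
  t * PV_t at t = 0.5000: 1.278958
  t * PV_t at t = 1.0000: 2.469030
  t * PV_t at t = 1.5000: 3.574850
  t * PV_t at t = 2.0000: 4.600837
  t * PV_t at t = 2.5000: 5.551203
  t * PV_t at t = 3.0000: 6.429965
  t * PV_t at t = 3.5000: 7.240951
  t * PV_t at t = 4.0000: 7.987812
  t * PV_t at t = 4.5000: 8.674023
  t * PV_t at t = 5.0000: 9.302899
  t * PV_t at t = 5.5000: 9.877596
  t * PV_t at t = 6.0000: 10.401119
  t * PV_t at t = 6.5000: 10.876331
  t * PV_t at t = 7.0000: 11.305957
  t * PV_t at t = 7.5000: 11.692592
  t * PV_t at t = 8.0000: 12.038705
  t * PV_t at t = 8.5000: 12.346645
  t * PV_t at t = 9.0000: 12.618647
  t * PV_t at t = 9.5000: 12.856837
  t * PV_t at t = 10.0000: 506.015530
Macaulay duration D = (sum_t t * PV_t) / P = 667.140487 / 86.619574 = 7.701960


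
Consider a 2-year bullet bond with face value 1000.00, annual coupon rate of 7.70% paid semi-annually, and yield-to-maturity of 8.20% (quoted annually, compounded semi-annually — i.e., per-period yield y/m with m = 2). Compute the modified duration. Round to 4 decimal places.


Answer: Modified duration = 1.8165

Derivation:
Coupon per period c = face * coupon_rate / m = 38.500000
Periods per year m = 2; per-period yield y/m = 0.041000
Number of cashflows N = 4
Cashflows (t years, CF_t, discount factor 1/(1+y/m)^(m*t), PV):
  t = 0.5000: CF_t = 38.500000, DF = 0.960615, PV = 36.983670
  t = 1.0000: CF_t = 38.500000, DF = 0.922781, PV = 35.527060
  t = 1.5000: CF_t = 38.500000, DF = 0.886437, PV = 34.127819
  t = 2.0000: CF_t = 1038.500000, DF = 0.851524, PV = 884.308059
Price P = sum_t PV_t = 990.946608
First compute Macaulay numerator sum_t t * PV_t:
  t * PV_t at t = 0.5000: 18.491835
  t * PV_t at t = 1.0000: 35.527060
  t * PV_t at t = 1.5000: 51.191729
  t * PV_t at t = 2.0000: 1768.616118
Macaulay duration D = 1873.826742 / 990.946608 = 1.890946
Modified duration = D / (1 + y/m) = 1.890946 / (1 + 0.041000) = 1.816471


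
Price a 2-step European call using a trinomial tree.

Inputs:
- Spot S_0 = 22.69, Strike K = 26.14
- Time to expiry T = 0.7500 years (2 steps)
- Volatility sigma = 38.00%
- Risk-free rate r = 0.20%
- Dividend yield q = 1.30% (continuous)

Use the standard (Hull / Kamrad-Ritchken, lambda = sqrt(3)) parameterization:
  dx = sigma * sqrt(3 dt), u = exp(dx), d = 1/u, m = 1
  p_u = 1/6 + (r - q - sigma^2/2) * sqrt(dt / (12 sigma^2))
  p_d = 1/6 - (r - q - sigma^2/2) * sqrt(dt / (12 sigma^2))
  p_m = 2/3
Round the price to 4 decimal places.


Answer: Price = V(0,0) = 1.7343

Derivation:
dt = T/N = 0.375000; dx = sigma*sqrt(3*dt) = 0.403051
u = exp(dx) = 1.496383; d = 1/u = 0.668278
p_u = 0.127962, p_m = 0.666667, p_d = 0.205371
Discount per step: exp(-r*dt) = 0.999250
Stock lattice S(k, j) with j the centered position index:
  k=0: S(0,+0) = 22.6900
  k=1: S(1,-1) = 15.1632; S(1,+0) = 22.6900; S(1,+1) = 33.9529
  k=2: S(2,-2) = 10.1333; S(2,-1) = 15.1632; S(2,+0) = 22.6900; S(2,+1) = 33.9529; S(2,+2) = 50.8066
Terminal payoffs V(N, j) = max(S_T - K, 0):
  V(2,-2) = 0.000000; V(2,-1) = 0.000000; V(2,+0) = 0.000000; V(2,+1) = 7.812930; V(2,+2) = 24.666588
Backward induction: V(k, j) = exp(-r*dt) * [p_u * V(k+1, j+1) + p_m * V(k+1, j) + p_d * V(k+1, j-1)]
  V(1,-1) = exp(-r*dt) * [p_u*0.000000 + p_m*0.000000 + p_d*0.000000] = 0.000000
  V(1,+0) = exp(-r*dt) * [p_u*7.812930 + p_m*0.000000 + p_d*0.000000] = 0.999008
  V(1,+1) = exp(-r*dt) * [p_u*24.666588 + p_m*7.812930 + p_d*0.000000] = 8.358732
  V(0,+0) = exp(-r*dt) * [p_u*8.358732 + p_m*0.999008 + p_d*0.000000] = 1.734303
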